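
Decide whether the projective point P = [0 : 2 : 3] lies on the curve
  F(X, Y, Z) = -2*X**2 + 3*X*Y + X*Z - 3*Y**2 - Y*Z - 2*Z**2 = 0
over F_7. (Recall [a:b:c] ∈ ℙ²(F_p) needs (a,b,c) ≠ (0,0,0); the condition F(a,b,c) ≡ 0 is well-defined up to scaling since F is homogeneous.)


F(0,2,3) ≡ 6 (mod 7); P is NOT on the curve.

Evaluate F(0, 2, 3) term-by-term (mod 7).
  -2*X**2 ↦ -2·0·1·1 = 0
  3*X*Y ↦ 3·0·2·1 = 0
  X*Z ↦ 1·0·1·3 = 0
  -3*Y**2 ↦ -3·1·4·1 = -12
  -Y*Z ↦ -1·1·2·3 = -6
  -2*Z**2 ↦ -2·1·1·9 = -18
Sum: F(0, 2, 3) = (0) + (0) + (0) + (-12) + (-6) + (-18) = -36.
Reducing mod 7: -36 ≡ 6 (mod 7).
Since F(a, b, c) ≡ 6 ≠ 0 (mod 7), P does NOT lie on the curve.


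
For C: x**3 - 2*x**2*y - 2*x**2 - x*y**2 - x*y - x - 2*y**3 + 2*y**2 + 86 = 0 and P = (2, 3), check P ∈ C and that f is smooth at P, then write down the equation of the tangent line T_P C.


Tangent line at P: -33*x - 64*y + 258 = 0.

Step 1: f(2, 3) = 0, so P lies on C.
Step 2: partial derivatives
  f_x(x, y) = 3*x**2 - 4*x*y - 4*x - y**2 - y - 1, f_y(x, y) = -2*x**2 - 2*x*y - x - 6*y**2 + 4*y.
  f_x(P) = -33, f_y(P) = -64 (gradient nonzero, so P is smooth).
Step 3: tangent line at P: -33·(x − 2) + -64·(y − 3) = 0.
Expanding: -33*x - 64*y + 258 = 0.


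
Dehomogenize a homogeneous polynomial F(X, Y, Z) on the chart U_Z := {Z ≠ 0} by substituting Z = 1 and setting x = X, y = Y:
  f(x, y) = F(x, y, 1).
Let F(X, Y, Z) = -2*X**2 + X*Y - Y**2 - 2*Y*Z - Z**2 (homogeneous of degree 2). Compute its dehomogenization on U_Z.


f(x, y) = -2*x**2 + x*y - y**2 - 2*y - 1

On U_Z we set Z = 1. Each monomial c·X^i·Y^j·Z^k in F becomes c·x^i·y^j·1^k = c·x^i·y^j.
Substituting Z = 1: F(X, Y, 1) = -2*x**2 + x*y - y**2 - 2*y - 1.
Note: deg(f) ≤ deg(F) = 2; strict inequality happens when F is divisible by Z (lost terms).


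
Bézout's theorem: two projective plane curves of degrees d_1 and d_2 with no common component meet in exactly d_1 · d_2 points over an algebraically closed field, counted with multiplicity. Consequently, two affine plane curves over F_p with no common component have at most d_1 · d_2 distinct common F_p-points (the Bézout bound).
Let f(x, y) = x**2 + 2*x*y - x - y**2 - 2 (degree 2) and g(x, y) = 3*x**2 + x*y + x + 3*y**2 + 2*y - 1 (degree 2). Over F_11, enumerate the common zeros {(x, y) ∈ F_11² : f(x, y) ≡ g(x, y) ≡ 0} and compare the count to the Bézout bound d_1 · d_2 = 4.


Common zeros: {(2, 4), (10, 9)}; count = 2; Bézout bound = 4.

deg(f) = 2, deg(g) = 2, so Bézout bound = 4.
Scan x ∈ F_11. For each x, list the y ∈ F_11 with f(x, y) ≡ 0 and those with g(x, y) ≡ 0 (mod 11); the common zeros in that column are the intersection.
  x = 0: f ≡ 0 at y ∈ {3, 8}; g ≡ 0 at y ∈ {4, 10}; common: ∅.
  x = 1: f ≡ 0 at y ∈ ∅; g ≡ 0 at y ∈ ∅; common: ∅.
  x = 2: f ≡ 0 at y ∈ {0, 4}; g ≡ 0 at y ∈ {2, 4}; common: {4}.
  x = 3: f ≡ 0 at y ∈ ∅; g ≡ 0 at y ∈ ∅; common: ∅.
  x = 4: f ≡ 0 at y ∈ {2, 6}; g ≡ 0 at y ∈ ∅; common: ∅.
  x = 5: f ≡ 0 at y ∈ ∅; g ≡ 0 at y ∈ {7, 9}; common: ∅.
  x = 6: f ≡ 0 at y ∈ {3, 9}; g ≡ 0 at y ∈ ∅; common: ∅.
  x = 7: f ≡ 0 at y ∈ {6, 8}; g ≡ 0 at y ∈ {1, 7}; common: ∅.
  x = 8: f ≡ 0 at y ∈ ∅; g ≡ 0 at y ∈ {2}; common: ∅.
  x = 9: f ≡ 0 at y ∈ ∅; g ≡ 0 at y ∈ ∅; common: ∅.
  x = 10: f ≡ 0 at y ∈ {0, 9}; g ≡ 0 at y ∈ {9}; common: {9}.
Collecting: common zeros = {(2, 4), (10, 9)}, so the count is 2.
Comparison with the Bézout bound: 2 ≤ 4 = deg(f)·deg(g), as expected for curves with no common component (the affine F_11-count falls short of the bound because intersections may lie at infinity, over extension fields, or carry multiplicity).


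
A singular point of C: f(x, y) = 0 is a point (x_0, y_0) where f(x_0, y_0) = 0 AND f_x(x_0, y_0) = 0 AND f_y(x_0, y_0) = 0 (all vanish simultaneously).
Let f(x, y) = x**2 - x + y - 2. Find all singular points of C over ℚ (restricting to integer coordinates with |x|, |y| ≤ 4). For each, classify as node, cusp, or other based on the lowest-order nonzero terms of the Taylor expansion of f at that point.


No singular points in the scanned grid; C is smooth there.

Compute partial derivatives:
  f_x = 2*x - 1.
  f_y = 1.
f_y = 1 is a nonzero constant, so f_y never vanishes: no point (x, y) can satisfy f = f_x = f_y = 0. In particular no (x, y) ∈ {−4, ..., 4}² is singular; the curve is smooth.


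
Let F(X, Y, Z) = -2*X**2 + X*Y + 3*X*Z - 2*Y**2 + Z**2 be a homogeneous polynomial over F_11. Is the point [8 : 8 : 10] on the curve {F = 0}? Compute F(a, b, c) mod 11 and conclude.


F(8,8,10) ≡ 5 (mod 11); P is NOT on the curve.

Evaluate F(8, 8, 10) term-by-term (mod 11).
  -2*X**2 ↦ -2·64·1·1 = -128
  X*Y ↦ 1·8·8·1 = 64
  3*X*Z ↦ 3·8·1·10 = 240
  -2*Y**2 ↦ -2·1·64·1 = -128
  Z**2 ↦ 1·1·1·100 = 100
Sum: F(8, 8, 10) = (-128) + (64) + (240) + (-128) + (100) = 148.
Reducing mod 11: 148 ≡ 5 (mod 11).
Since F(a, b, c) ≡ 5 ≠ 0 (mod 11), P does NOT lie on the curve.


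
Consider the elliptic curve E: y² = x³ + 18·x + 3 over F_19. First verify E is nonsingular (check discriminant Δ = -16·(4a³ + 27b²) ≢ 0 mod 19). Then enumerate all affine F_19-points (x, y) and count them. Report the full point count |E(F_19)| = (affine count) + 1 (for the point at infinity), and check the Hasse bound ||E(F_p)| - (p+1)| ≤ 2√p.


Affine points = {(2, 3), (2, 16), (4, 5), (4, 14), (5, 3), (5, 16), (6, 2), (6, 17), (7, 4), (7, 15), (9, 1), (9, 18), (10, 9), (10, 10), (12, 3), (12, 16), (14, 4), (14, 15), (15, 0), (16, 6), (16, 13), (17, 4), (17, 15)}; affine count = 23; |E(F_19)| = 24.

Discriminant check: Δ ∝ 4a³ + 27b² = 4·18³ + 27·3² = 4·5832 + 27·9 ≡ 11 (mod 19). Nonzero ⇒ E is nonsingular.
For each x ∈ F_19, compute rhs = x³ + 18·x + 3 mod 19, then count y ∈ F_19 with y² ≡ rhs.
  x = 0: rhs = 3, matching y values: none (0 points).
  x = 1: rhs = 3, matching y values: none (0 points).
  x = 2: rhs = 9, matching y values: 3, 16 (2 points).
  x = 3: rhs = 8, matching y values: none (0 points).
  x = 4: rhs = 6, matching y values: 5, 14 (2 points).
  x = 5: rhs = 9, matching y values: 3, 16 (2 points).
  x = 6: rhs = 4, matching y values: 2, 17 (2 points).
  x = 7: rhs = 16, matching y values: 4, 15 (2 points).
  x = 8: rhs = 13, matching y values: none (0 points).
  x = 9: rhs = 1, matching y values: 1, 18 (2 points).
  x = 10: rhs = 5, matching y values: 9, 10 (2 points).
  x = 11: rhs = 12, matching y values: none (0 points).
  x = 12: rhs = 9, matching y values: 3, 16 (2 points).
  x = 13: rhs = 2, matching y values: none (0 points).
  x = 14: rhs = 16, matching y values: 4, 15 (2 points).
  x = 15: rhs = 0, matching y values: 0 (1 points).
  x = 16: rhs = 17, matching y values: 6, 13 (2 points).
  x = 17: rhs = 16, matching y values: 4, 15 (2 points).
  x = 18: rhs = 3, matching y values: none (0 points).
Total affine count: 23.
Full point count |E(F_19)| = 23 + 1 = 24.
Hasse bound: |24 − (19+1)| = |4| = 4 ≤ 2√19 ≈ 8.7178 ✓.


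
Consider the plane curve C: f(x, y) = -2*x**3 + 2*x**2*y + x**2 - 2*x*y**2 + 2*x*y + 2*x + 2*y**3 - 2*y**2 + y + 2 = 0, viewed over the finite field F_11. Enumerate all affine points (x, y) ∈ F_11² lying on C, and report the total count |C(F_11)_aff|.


Affine F_11-points: {(1, 7), (2, 3), (4, 2), (5, 4), (7, 4), (8, 9), (9, 4), (9, 8), (9, 9), (10, 10)}; count = 10.

For each of the 121 pairs (x, y) ∈ F_11², evaluate f(x, y) mod 11. Record the zeros.
  x = 0: [0↦2, 1↦3, 2↦1, 3↦8, 4↦3, 5↦9, 6↦5, 7↦3, 8↦4, 9↦9, 10↦8]  zeros at y ∈ ∅
  x = 1: [0↦3, 1↦6, 2↦2, 3↦3, 4↦10, 5↦2, 6↦2, 7↦0, 8↦8, 9↦5, 10↦3]  zeros at y ∈ {7}
  x = 2: [0↦5, 1↦3, 2↦1, 3↦0, 4↦1, 5↦5, 6↦2, 7↦4, 8↦1, 9↦5, 10↦6]  zeros at y ∈ {3}
  x = 3: [0↦7, 1↦4, 2↦8, 3↦9, 4↦8, 5↦6, 6↦4, 7↦3, 8↦4, 9↦8, 10↦5]  zeros at y ∈ ∅
  x = 4: [0↦8, 1↦8, 2↦0, 3↦7, 4↦8, 5↦4, 6↦7, 7↦7, 8↦5, 9↦2, 10↦10]  zeros at y ∈ {2}
  x = 5: [0↦7, 1↦3, 2↦9, 3↦4, 4↦0, 5↦9, 6↦10, 7↦4, 8↦3, 9↦8, 10↦9]  zeros at y ∈ {4}
  x = 6: [0↦3, 1↦10, 2↦1, 3↦10, 4↦5, 5↦9, 6↦1, 7↦4, 8↦8, 9↦3, 10↦1]  zeros at y ∈ ∅
  x = 7: [0↦6, 1↦6, 2↦8, 3↦2, 4↦0, 5↦3, 6↦1, 7↦6, 8↦8, 9↦8, 10↦7]  zeros at y ∈ {4}
  x = 8: [0↦4, 1↦1, 2↦7, 3↦1, 4↦6, 5↦1, 6↦9, 7↦9, 8↦2, 9↦0, 10↦4]  zeros at y ∈ {9}
  x = 9: [0↦7, 1↦5, 2↦8, 3↦6, 4↦0, 5↦2, 6↦2, 7↦1, 8↦0, 9↦0, 10↦2]  zeros at y ∈ {4, 8, 9}
  x = 10: [0↦3, 1↦6, 2↦10, 3↦5, 4↦3, 5↦5, 6↦1, 7↦3, 8↦1, 9↦7, 10↦0]  zeros at y ∈ {10}
Collecting zeros: affine points = {(1, 7), (2, 3), (4, 2), (5, 4), (7, 4), (8, 9), (9, 4), (9, 8), (9, 9), (10, 10)}.
Total count |C(F_11)_aff| = 10.


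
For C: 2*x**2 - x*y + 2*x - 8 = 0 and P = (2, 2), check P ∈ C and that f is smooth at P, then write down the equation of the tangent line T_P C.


Tangent line at P: 8*x - 2*y - 12 = 0.

Step 1: f(2, 2) = 0, so P lies on C.
Step 2: partial derivatives
  f_x(x, y) = 4*x - y + 2, f_y(x, y) = -x.
  f_x(P) = 8, f_y(P) = -2 (gradient nonzero, so P is smooth).
Step 3: tangent line at P: 8·(x − 2) + -2·(y − 2) = 0.
Expanding: 8*x - 2*y - 12 = 0.


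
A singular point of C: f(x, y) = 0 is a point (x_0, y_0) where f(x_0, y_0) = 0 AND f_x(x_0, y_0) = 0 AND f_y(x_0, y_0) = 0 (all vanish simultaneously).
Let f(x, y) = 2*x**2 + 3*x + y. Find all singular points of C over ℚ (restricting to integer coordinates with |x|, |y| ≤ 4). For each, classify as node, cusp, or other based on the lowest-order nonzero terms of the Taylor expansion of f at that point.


No singular points in the scanned grid; C is smooth there.

Compute partial derivatives:
  f_x = 4*x + 3.
  f_y = 1.
f_y = 1 is a nonzero constant, so f_y never vanishes: no point (x, y) can satisfy f = f_x = f_y = 0. In particular no (x, y) ∈ {−4, ..., 4}² is singular; the curve is smooth.


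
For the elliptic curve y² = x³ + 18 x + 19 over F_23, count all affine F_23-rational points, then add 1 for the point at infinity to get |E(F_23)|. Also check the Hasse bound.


Affine points = {(3, 10), (3, 13), (5, 2), (5, 21), (8, 10), (8, 13), (9, 6), (9, 17), (10, 7), (10, 16), (12, 10), (12, 13), (13, 9), (13, 14), (14, 5), (14, 18), (22, 0)}; affine count = 17; |E(F_23)| = 18.

Discriminant check: Δ ∝ 4a³ + 27b² = 4·18³ + 27·19² = 4·5832 + 27·361 ≡ 1 (mod 23). Nonzero ⇒ E is nonsingular.
For each x ∈ F_23, compute rhs = x³ + 18·x + 19 mod 23, then count y ∈ F_23 with y² ≡ rhs.
  x = 0: rhs = 19, matching y values: none (0 points).
  x = 1: rhs = 15, matching y values: none (0 points).
  x = 2: rhs = 17, matching y values: none (0 points).
  x = 3: rhs = 8, matching y values: 10, 13 (2 points).
  x = 4: rhs = 17, matching y values: none (0 points).
  x = 5: rhs = 4, matching y values: 2, 21 (2 points).
  x = 6: rhs = 21, matching y values: none (0 points).
  x = 7: rhs = 5, matching y values: none (0 points).
  x = 8: rhs = 8, matching y values: 10, 13 (2 points).
  x = 9: rhs = 13, matching y values: 6, 17 (2 points).
  x = 10: rhs = 3, matching y values: 7, 16 (2 points).
  x = 11: rhs = 7, matching y values: none (0 points).
  x = 12: rhs = 8, matching y values: 10, 13 (2 points).
  x = 13: rhs = 12, matching y values: 9, 14 (2 points).
  x = 14: rhs = 2, matching y values: 5, 18 (2 points).
  x = 15: rhs = 7, matching y values: none (0 points).
  x = 16: rhs = 10, matching y values: none (0 points).
  x = 17: rhs = 17, matching y values: none (0 points).
  x = 18: rhs = 11, matching y values: none (0 points).
  x = 19: rhs = 21, matching y values: none (0 points).
  x = 20: rhs = 7, matching y values: none (0 points).
  x = 21: rhs = 21, matching y values: none (0 points).
  x = 22: rhs = 0, matching y values: 0 (1 points).
Total affine count: 17.
Full point count |E(F_23)| = 17 + 1 = 18.
Hasse bound: |18 − (23+1)| = |-6| = 6 ≤ 2√23 ≈ 9.5917 ✓.


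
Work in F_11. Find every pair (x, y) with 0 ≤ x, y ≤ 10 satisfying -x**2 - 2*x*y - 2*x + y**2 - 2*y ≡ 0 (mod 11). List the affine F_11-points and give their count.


Affine F_11-points: {(0, 0), (0, 2), (3, 1), (3, 7), (4, 1), (4, 9), (5, 2), (5, 10), (6, 4), (6, 10), (9, 0), (9, 9)}; count = 12.

For each of the 121 pairs (x, y) ∈ F_11², evaluate f(x, y) mod 11. Record the zeros.
  x = 0: [0↦0, 1↦10, 2↦0, 3↦3, 4↦8, 5↦4, 6↦2, 7↦2, 8↦4, 9↦8, 10↦3]  zeros at y ∈ {0, 2}
  x = 1: [0↦8, 1↦5, 2↦4, 3↦5, 4↦8, 5↦2, 6↦9, 7↦7, 8↦7, 9↦9, 10↦2]  zeros at y ∈ ∅
  x = 2: [0↦3, 1↦9, 2↦6, 3↦5, 4↦6, 5↦9, 6↦3, 7↦10, 8↦8, 9↦8, 10↦10]  zeros at y ∈ ∅
  x = 3: [0↦7, 1↦0, 2↦6, 3↦3, 4↦2, 5↦3, 6↦6, 7↦0, 8↦7, 9↦5, 10↦5]  zeros at y ∈ {1, 7}
  x = 4: [0↦9, 1↦0, 2↦4, 3↦10, 4↦7, 5↦6, 6↦7, 7↦10, 8↦4, 9↦0, 10↦9]  zeros at y ∈ {1, 9}
  x = 5: [0↦9, 1↦9, 2↦0, 3↦4, 4↦10, 5↦7, 6↦6, 7↦7, 8↦10, 9↦4, 10↦0]  zeros at y ∈ {2, 10}
  x = 6: [0↦7, 1↦5, 2↦5, 3↦7, 4↦0, 5↦6, 6↦3, 7↦2, 8↦3, 9↦6, 10↦0]  zeros at y ∈ {4, 10}
  x = 7: [0↦3, 1↦10, 2↦8, 3↦8, 4↦10, 5↦3, 6↦9, 7↦6, 8↦5, 9↦6, 10↦9]  zeros at y ∈ ∅
  x = 8: [0↦8, 1↦2, 2↦9, 3↦7, 4↦7, 5↦9, 6↦2, 7↦8, 8↦5, 9↦4, 10↦5]  zeros at y ∈ ∅
  x = 9: [0↦0, 1↦3, 2↦8, 3↦4, 4↦2, 5↦2, 6↦4, 7↦8, 8↦3, 9↦0, 10↦10]  zeros at y ∈ {0, 9}
  x = 10: [0↦1, 1↦2, 2↦5, 3↦10, 4↦6, 5↦4, 6↦4, 7↦6, 8↦10, 9↦5, 10↦2]  zeros at y ∈ ∅
Collecting zeros: affine points = {(0, 0), (0, 2), (3, 1), (3, 7), (4, 1), (4, 9), (5, 2), (5, 10), (6, 4), (6, 10), (9, 0), (9, 9)}.
Total count |C(F_11)_aff| = 12.


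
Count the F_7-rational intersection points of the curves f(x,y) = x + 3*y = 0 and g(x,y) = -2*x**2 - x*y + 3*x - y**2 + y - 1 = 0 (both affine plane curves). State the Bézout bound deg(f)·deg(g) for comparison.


Common zeros: {(6, 5)}; count = 1; Bézout bound = 2.

deg(f) = 1, deg(g) = 2, so Bézout bound = 2.
Scan x ∈ F_7. For each x, list the y ∈ F_7 with f(x, y) ≡ 0 and those with g(x, y) ≡ 0 (mod 7); the common zeros in that column are the intersection.
  x = 0: f ≡ 0 at y ∈ {0}; g ≡ 0 at y ∈ {3, 5}; common: ∅.
  x = 1: f ≡ 0 at y ∈ {2}; g ≡ 0 at y ∈ {0}; common: ∅.
  x = 2: f ≡ 0 at y ∈ {4}; g ≡ 0 at y ∈ ∅; common: ∅.
  x = 3: f ≡ 0 at y ∈ {6}; g ≡ 0 at y ∈ ∅; common: ∅.
  x = 4: f ≡ 0 at y ∈ {1}; g ≡ 0 at y ∈ {0, 4}; common: ∅.
  x = 5: f ≡ 0 at y ∈ {3}; g ≡ 0 at y ∈ ∅; common: ∅.
  x = 6: f ≡ 0 at y ∈ {5}; g ≡ 0 at y ∈ {4, 5}; common: {5}.
Collecting: common zeros = {(6, 5)}, so the count is 1.
Comparison with the Bézout bound: 1 ≤ 2 = deg(f)·deg(g), as expected for curves with no common component (the affine F_7-count falls short of the bound because intersections may lie at infinity, over extension fields, or carry multiplicity).


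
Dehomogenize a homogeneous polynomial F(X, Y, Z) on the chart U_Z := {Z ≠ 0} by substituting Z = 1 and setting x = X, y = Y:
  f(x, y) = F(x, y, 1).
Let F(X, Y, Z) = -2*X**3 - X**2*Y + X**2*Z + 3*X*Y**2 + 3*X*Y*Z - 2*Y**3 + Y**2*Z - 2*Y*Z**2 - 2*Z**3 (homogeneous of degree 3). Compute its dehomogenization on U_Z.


f(x, y) = -2*x**3 - x**2*y + x**2 + 3*x*y**2 + 3*x*y - 2*y**3 + y**2 - 2*y - 2

On U_Z we set Z = 1. Each monomial c·X^i·Y^j·Z^k in F becomes c·x^i·y^j·1^k = c·x^i·y^j.
Substituting Z = 1: F(X, Y, 1) = -2*x**3 - x**2*y + x**2 + 3*x*y**2 + 3*x*y - 2*y**3 + y**2 - 2*y - 2.
Note: deg(f) ≤ deg(F) = 3; strict inequality happens when F is divisible by Z (lost terms).


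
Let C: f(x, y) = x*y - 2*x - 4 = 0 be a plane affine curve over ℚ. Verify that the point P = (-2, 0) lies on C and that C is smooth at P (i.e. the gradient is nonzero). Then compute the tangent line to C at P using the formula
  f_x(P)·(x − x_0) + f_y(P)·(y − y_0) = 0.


Tangent line at P: -2*x - 2*y - 4 = 0.

Step 1: f(-2, 0) = 0, so P lies on C.
Step 2: partial derivatives
  f_x(x, y) = y - 2, f_y(x, y) = x.
  f_x(P) = -2, f_y(P) = -2 (gradient nonzero, so P is smooth).
Step 3: tangent line at P: -2·(x − -2) + -2·(y − 0) = 0.
Expanding: -2*x - 2*y - 4 = 0.


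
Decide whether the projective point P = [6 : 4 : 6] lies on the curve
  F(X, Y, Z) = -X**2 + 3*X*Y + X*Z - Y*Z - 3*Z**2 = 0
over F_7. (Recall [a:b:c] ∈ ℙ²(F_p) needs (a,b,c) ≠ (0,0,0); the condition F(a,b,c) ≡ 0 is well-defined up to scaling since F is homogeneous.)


F(6,4,6) ≡ 3 (mod 7); P is NOT on the curve.

Evaluate F(6, 4, 6) term-by-term (mod 7).
  -X**2 ↦ -1·36·1·1 = -36
  3*X*Y ↦ 3·6·4·1 = 72
  X*Z ↦ 1·6·1·6 = 36
  -Y*Z ↦ -1·1·4·6 = -24
  -3*Z**2 ↦ -3·1·1·36 = -108
Sum: F(6, 4, 6) = (-36) + (72) + (36) + (-24) + (-108) = -60.
Reducing mod 7: -60 ≡ 3 (mod 7).
Since F(a, b, c) ≡ 3 ≠ 0 (mod 7), P does NOT lie on the curve.


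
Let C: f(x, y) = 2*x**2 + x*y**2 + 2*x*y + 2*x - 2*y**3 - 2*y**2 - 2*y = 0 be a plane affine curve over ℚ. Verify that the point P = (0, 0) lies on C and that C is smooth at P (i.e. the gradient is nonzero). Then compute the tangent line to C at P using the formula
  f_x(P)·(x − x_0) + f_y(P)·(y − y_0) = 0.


Tangent line at P: 2*x - 2*y = 0.

Step 1: f(0, 0) = 0, so P lies on C.
Step 2: partial derivatives
  f_x(x, y) = 4*x + y**2 + 2*y + 2, f_y(x, y) = 2*x*y + 2*x - 6*y**2 - 4*y - 2.
  f_x(P) = 2, f_y(P) = -2 (gradient nonzero, so P is smooth).
Step 3: tangent line at P: 2·(x − 0) + -2·(y − 0) = 0.
Expanding: 2*x - 2*y = 0.


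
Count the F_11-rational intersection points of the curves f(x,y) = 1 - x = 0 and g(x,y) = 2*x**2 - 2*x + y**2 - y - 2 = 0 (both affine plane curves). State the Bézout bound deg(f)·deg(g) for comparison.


Common zeros: {(1, 2), (1, 10)}; count = 2; Bézout bound = 2.

deg(f) = 1, deg(g) = 2, so Bézout bound = 2.
Scan x ∈ F_11. For each x, list the y ∈ F_11 with f(x, y) ≡ 0 and those with g(x, y) ≡ 0 (mod 11); the common zeros in that column are the intersection.
  x = 0: f ≡ 0 at y ∈ ∅; g ≡ 0 at y ∈ {2, 10}; common: ∅.
  x = 1: f ≡ 0 at y ∈ {0, 1, 2, 3, 4, 5, 6, 7, 8, 9, 10}; g ≡ 0 at y ∈ {2, 10}; common: {2, 10}.
  x = 2: f ≡ 0 at y ∈ ∅; g ≡ 0 at y ∈ {5, 7}; common: ∅.
  x = 3: f ≡ 0 at y ∈ ∅; g ≡ 0 at y ∈ {4, 8}; common: ∅.
  x = 4: f ≡ 0 at y ∈ ∅; g ≡ 0 at y ∈ {0, 1}; common: ∅.
  x = 5: f ≡ 0 at y ∈ ∅; g ≡ 0 at y ∈ {3, 9}; common: ∅.
  x = 6: f ≡ 0 at y ∈ ∅; g ≡ 0 at y ∈ {6}; common: ∅.
  x = 7: f ≡ 0 at y ∈ ∅; g ≡ 0 at y ∈ {3, 9}; common: ∅.
  x = 8: f ≡ 0 at y ∈ ∅; g ≡ 0 at y ∈ {0, 1}; common: ∅.
  x = 9: f ≡ 0 at y ∈ ∅; g ≡ 0 at y ∈ {4, 8}; common: ∅.
  x = 10: f ≡ 0 at y ∈ ∅; g ≡ 0 at y ∈ {5, 7}; common: ∅.
Collecting: common zeros = {(1, 2), (1, 10)}, so the count is 2.
Comparison with the Bézout bound: 2 ≤ 2 = deg(f)·deg(g), as expected for curves with no common component (the bound is attained).


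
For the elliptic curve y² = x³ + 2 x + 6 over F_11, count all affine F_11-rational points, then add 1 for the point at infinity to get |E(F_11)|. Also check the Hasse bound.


Affine points = {(1, 3), (1, 8), (4, 1), (4, 10), (5, 3), (5, 8), (6, 5), (6, 6), (7, 0), (9, 4), (9, 7), (10, 5), (10, 6)}; affine count = 13; |E(F_11)| = 14.

Discriminant check: Δ ∝ 4a³ + 27b² = 4·2³ + 27·6² = 4·8 + 27·36 ≡ 3 (mod 11). Nonzero ⇒ E is nonsingular.
For each x ∈ F_11, compute rhs = x³ + 2·x + 6 mod 11, then count y ∈ F_11 with y² ≡ rhs.
  x = 0: rhs = 6, matching y values: none (0 points).
  x = 1: rhs = 9, matching y values: 3, 8 (2 points).
  x = 2: rhs = 7, matching y values: none (0 points).
  x = 3: rhs = 6, matching y values: none (0 points).
  x = 4: rhs = 1, matching y values: 1, 10 (2 points).
  x = 5: rhs = 9, matching y values: 3, 8 (2 points).
  x = 6: rhs = 3, matching y values: 5, 6 (2 points).
  x = 7: rhs = 0, matching y values: 0 (1 points).
  x = 8: rhs = 6, matching y values: none (0 points).
  x = 9: rhs = 5, matching y values: 4, 7 (2 points).
  x = 10: rhs = 3, matching y values: 5, 6 (2 points).
Total affine count: 13.
Full point count |E(F_11)| = 13 + 1 = 14.
Hasse bound: |14 − (11+1)| = |2| = 2 ≤ 2√11 ≈ 6.6332 ✓.


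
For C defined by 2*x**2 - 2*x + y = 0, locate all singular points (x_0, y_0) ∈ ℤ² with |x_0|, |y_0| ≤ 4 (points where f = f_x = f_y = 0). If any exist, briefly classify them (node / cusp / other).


No singular points in the scanned grid; C is smooth there.

Compute partial derivatives:
  f_x = 4*x - 2.
  f_y = 1.
f_y = 1 is a nonzero constant, so f_y never vanishes: no point (x, y) can satisfy f = f_x = f_y = 0. In particular no (x, y) ∈ {−4, ..., 4}² is singular; the curve is smooth.


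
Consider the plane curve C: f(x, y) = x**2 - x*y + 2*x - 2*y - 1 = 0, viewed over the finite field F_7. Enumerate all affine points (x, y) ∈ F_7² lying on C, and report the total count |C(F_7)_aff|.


Affine F_7-points: {(0, 3), (1, 3), (2, 0), (3, 0), (4, 5), (6, 5)}; count = 6.

For each of the 49 pairs (x, y) ∈ F_7², evaluate f(x, y) mod 7. Record the zeros.
  x = 0: [0↦6, 1↦4, 2↦2, 3↦0, 4↦5, 5↦3, 6↦1]  zeros at y ∈ {3}
  x = 1: [0↦2, 1↦6, 2↦3, 3↦0, 4↦4, 5↦1, 6↦5]  zeros at y ∈ {3}
  x = 2: [0↦0, 1↦3, 2↦6, 3↦2, 4↦5, 5↦1, 6↦4]  zeros at y ∈ {0}
  x = 3: [0↦0, 1↦2, 2↦4, 3↦6, 4↦1, 5↦3, 6↦5]  zeros at y ∈ {0}
  x = 4: [0↦2, 1↦3, 2↦4, 3↦5, 4↦6, 5↦0, 6↦1]  zeros at y ∈ {5}
  x = 5: [0↦6, 1↦6, 2↦6, 3↦6, 4↦6, 5↦6, 6↦6]  zeros at y ∈ ∅
  x = 6: [0↦5, 1↦4, 2↦3, 3↦2, 4↦1, 5↦0, 6↦6]  zeros at y ∈ {5}
Collecting zeros: affine points = {(0, 3), (1, 3), (2, 0), (3, 0), (4, 5), (6, 5)}.
Total count |C(F_7)_aff| = 6.


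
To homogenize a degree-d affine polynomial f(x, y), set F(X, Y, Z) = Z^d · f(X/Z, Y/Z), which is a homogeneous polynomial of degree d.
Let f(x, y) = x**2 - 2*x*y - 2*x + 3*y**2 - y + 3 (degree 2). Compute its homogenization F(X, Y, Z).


F(X, Y, Z) = X**2 - 2*X*Y - 2*X*Z + 3*Y**2 - Y*Z + 3*Z**2

deg(f) = 2.
Substitute x = X/Z, y = Y/Z into f, then multiply by Z^2.
  monomial 1·x^2·y^0 ↦ 1·X^2·Y^0·Z^0.
  monomial -2·x^1·y^1 ↦ -2·X^1·Y^1·Z^0.
  monomial -2·x^1·y^0 ↦ -2·X^1·Y^0·Z^1.
  monomial 3·x^0·y^2 ↦ 3·X^0·Y^2·Z^0.
  monomial -1·x^0·y^1 ↦ -1·X^0·Y^1·Z^1.
  monomial 3·x^0·y^0 ↦ 3·X^0·Y^0·Z^2.
Collecting: F(X, Y, Z) = X**2 - 2*X*Y - 2*X*Z + 3*Y**2 - Y*Z + 3*Z**2.


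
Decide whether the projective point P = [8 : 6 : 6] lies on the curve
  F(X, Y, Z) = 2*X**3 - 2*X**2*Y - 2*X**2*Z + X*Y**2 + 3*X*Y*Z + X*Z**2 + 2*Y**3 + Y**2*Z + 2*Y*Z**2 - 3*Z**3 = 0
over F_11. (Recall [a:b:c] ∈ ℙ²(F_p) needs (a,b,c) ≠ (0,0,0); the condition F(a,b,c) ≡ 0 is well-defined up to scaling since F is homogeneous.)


F(8,6,6) ≡ 7 (mod 11); P is NOT on the curve.

Evaluate F(8, 6, 6) term-by-term (mod 11).
  2*X**3 ↦ 2·512·1·1 = 1024
  -2*X**2*Y ↦ -2·64·6·1 = -768
  -2*X**2*Z ↦ -2·64·1·6 = -768
  X*Y**2 ↦ 1·8·36·1 = 288
  3*X*Y*Z ↦ 3·8·6·6 = 864
  X*Z**2 ↦ 1·8·1·36 = 288
  2*Y**3 ↦ 2·1·216·1 = 432
  Y**2*Z ↦ 1·1·36·6 = 216
  2*Y*Z**2 ↦ 2·1·6·36 = 432
  -3*Z**3 ↦ -3·1·1·216 = -648
Sum: F(8, 6, 6) = (1024) + (-768) + (-768) + (288) + (864) + (288) + (432) + (216) + (432) + (-648) = 1360.
Reducing mod 11: 1360 ≡ 7 (mod 11).
Since F(a, b, c) ≡ 7 ≠ 0 (mod 11), P does NOT lie on the curve.


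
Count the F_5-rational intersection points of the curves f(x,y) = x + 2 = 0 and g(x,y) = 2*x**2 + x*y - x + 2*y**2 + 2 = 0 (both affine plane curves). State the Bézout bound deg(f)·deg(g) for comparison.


Common zeros: ∅; count = 0; Bézout bound = 2.

deg(f) = 1, deg(g) = 2, so Bézout bound = 2.
Scan x ∈ F_5. For each x, list the y ∈ F_5 with f(x, y) ≡ 0 and those with g(x, y) ≡ 0 (mod 5); the common zeros in that column are the intersection.
  x = 0: f ≡ 0 at y ∈ ∅; g ≡ 0 at y ∈ {2, 3}; common: ∅.
  x = 1: f ≡ 0 at y ∈ ∅; g ≡ 0 at y ∈ ∅; common: ∅.
  x = 2: f ≡ 0 at y ∈ ∅; g ≡ 0 at y ∈ {2}; common: ∅.
  x = 3: f ≡ 0 at y ∈ {0, 1, 2, 3, 4}; g ≡ 0 at y ∈ ∅; common: ∅.
  x = 4: f ≡ 0 at y ∈ ∅; g ≡ 0 at y ∈ {0, 3}; common: ∅.
Collecting: common zeros = ∅, so the count is 0.
Comparison with the Bézout bound: 0 ≤ 2 = deg(f)·deg(g), as expected for curves with no common component (the affine F_5-count falls short of the bound because intersections may lie at infinity, over extension fields, or carry multiplicity).


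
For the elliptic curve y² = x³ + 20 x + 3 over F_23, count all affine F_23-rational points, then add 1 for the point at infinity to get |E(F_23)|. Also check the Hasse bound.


Affine points = {(0, 7), (0, 16), (1, 1), (1, 22), (4, 3), (4, 20), (7, 7), (7, 16), (8, 10), (8, 13), (11, 6), (11, 17), (12, 4), (12, 19), (16, 7), (16, 16), (17, 9), (17, 14), (18, 10), (18, 13), (20, 10), (20, 13), (21, 1), (21, 22)}; affine count = 24; |E(F_23)| = 25.

Discriminant check: Δ ∝ 4a³ + 27b² = 4·20³ + 27·3² = 4·8000 + 27·9 ≡ 20 (mod 23). Nonzero ⇒ E is nonsingular.
For each x ∈ F_23, compute rhs = x³ + 20·x + 3 mod 23, then count y ∈ F_23 with y² ≡ rhs.
  x = 0: rhs = 3, matching y values: 7, 16 (2 points).
  x = 1: rhs = 1, matching y values: 1, 22 (2 points).
  x = 2: rhs = 5, matching y values: none (0 points).
  x = 3: rhs = 21, matching y values: none (0 points).
  x = 4: rhs = 9, matching y values: 3, 20 (2 points).
  x = 5: rhs = 21, matching y values: none (0 points).
  x = 6: rhs = 17, matching y values: none (0 points).
  x = 7: rhs = 3, matching y values: 7, 16 (2 points).
  x = 8: rhs = 8, matching y values: 10, 13 (2 points).
  x = 9: rhs = 15, matching y values: none (0 points).
  x = 10: rhs = 7, matching y values: none (0 points).
  x = 11: rhs = 13, matching y values: 6, 17 (2 points).
  x = 12: rhs = 16, matching y values: 4, 19 (2 points).
  x = 13: rhs = 22, matching y values: none (0 points).
  x = 14: rhs = 14, matching y values: none (0 points).
  x = 15: rhs = 21, matching y values: none (0 points).
  x = 16: rhs = 3, matching y values: 7, 16 (2 points).
  x = 17: rhs = 12, matching y values: 9, 14 (2 points).
  x = 18: rhs = 8, matching y values: 10, 13 (2 points).
  x = 19: rhs = 20, matching y values: none (0 points).
  x = 20: rhs = 8, matching y values: 10, 13 (2 points).
  x = 21: rhs = 1, matching y values: 1, 22 (2 points).
  x = 22: rhs = 5, matching y values: none (0 points).
Total affine count: 24.
Full point count |E(F_23)| = 24 + 1 = 25.
Hasse bound: |25 − (23+1)| = |1| = 1 ≤ 2√23 ≈ 9.5917 ✓.


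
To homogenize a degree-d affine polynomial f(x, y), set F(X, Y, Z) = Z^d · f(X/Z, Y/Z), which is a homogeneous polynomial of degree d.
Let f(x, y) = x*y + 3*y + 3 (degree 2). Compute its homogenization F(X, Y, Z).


F(X, Y, Z) = X*Y + 3*Y*Z + 3*Z**2

deg(f) = 2.
Substitute x = X/Z, y = Y/Z into f, then multiply by Z^2.
  monomial 1·x^1·y^1 ↦ 1·X^1·Y^1·Z^0.
  monomial 3·x^0·y^1 ↦ 3·X^0·Y^1·Z^1.
  monomial 3·x^0·y^0 ↦ 3·X^0·Y^0·Z^2.
Collecting: F(X, Y, Z) = X*Y + 3*Y*Z + 3*Z**2.


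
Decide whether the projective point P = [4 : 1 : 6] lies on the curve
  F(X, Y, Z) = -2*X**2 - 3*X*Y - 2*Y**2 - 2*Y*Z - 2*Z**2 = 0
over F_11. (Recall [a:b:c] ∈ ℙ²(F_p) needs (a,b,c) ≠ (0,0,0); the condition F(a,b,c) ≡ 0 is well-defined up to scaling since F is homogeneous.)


F(4,1,6) ≡ 2 (mod 11); P is NOT on the curve.

Evaluate F(4, 1, 6) term-by-term (mod 11).
  -2*X**2 ↦ -2·16·1·1 = -32
  -3*X*Y ↦ -3·4·1·1 = -12
  -2*Y**2 ↦ -2·1·1·1 = -2
  -2*Y*Z ↦ -2·1·1·6 = -12
  -2*Z**2 ↦ -2·1·1·36 = -72
Sum: F(4, 1, 6) = (-32) + (-12) + (-2) + (-12) + (-72) = -130.
Reducing mod 11: -130 ≡ 2 (mod 11).
Since F(a, b, c) ≡ 2 ≠ 0 (mod 11), P does NOT lie on the curve.


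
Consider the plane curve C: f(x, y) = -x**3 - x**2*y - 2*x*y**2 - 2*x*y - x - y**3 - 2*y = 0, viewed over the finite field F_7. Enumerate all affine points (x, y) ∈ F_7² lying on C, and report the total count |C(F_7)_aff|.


Affine F_7-points: {(0, 0), (1, 2), (4, 3), (4, 4), (4, 6), (5, 2), (6, 2)}; count = 7.

For each of the 49 pairs (x, y) ∈ F_7², evaluate f(x, y) mod 7. Record the zeros.
  x = 0: [0↦0, 1↦4, 2↦2, 3↦2, 4↦5, 5↦5, 6↦3]  zeros at y ∈ {0}
  x = 1: [0↦5, 1↦4, 2↦0, 3↦1, 4↦1, 5↦1, 6↦2]  zeros at y ∈ {2}
  x = 2: [0↦4, 1↦3, 2↦2, 3↦2, 4↦4, 5↦2, 6↦4]  zeros at y ∈ ∅
  x = 3: [0↦5, 1↦2, 2↦2, 3↦6, 4↦1, 5↦2, 6↦3]  zeros at y ∈ ∅
  x = 4: [0↦2, 1↦2, 2↦1, 3↦0, 4↦0, 5↦2, 6↦0]  zeros at y ∈ {3, 4, 6}
  x = 5: [0↦3, 1↦4, 2↦0, 3↦6, 4↦2, 5↦3, 6↦3]  zeros at y ∈ {2}
  x = 6: [0↦2, 1↦2, 2↦0, 3↦4, 4↦1, 5↦6, 6↦6]  zeros at y ∈ {2}
Collecting zeros: affine points = {(0, 0), (1, 2), (4, 3), (4, 4), (4, 6), (5, 2), (6, 2)}.
Total count |C(F_7)_aff| = 7.


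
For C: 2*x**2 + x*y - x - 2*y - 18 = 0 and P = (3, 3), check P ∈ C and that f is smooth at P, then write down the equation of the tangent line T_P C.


Tangent line at P: 14*x + y - 45 = 0.

Step 1: f(3, 3) = 0, so P lies on C.
Step 2: partial derivatives
  f_x(x, y) = 4*x + y - 1, f_y(x, y) = x - 2.
  f_x(P) = 14, f_y(P) = 1 (gradient nonzero, so P is smooth).
Step 3: tangent line at P: 14·(x − 3) + 1·(y − 3) = 0.
Expanding: 14*x + y - 45 = 0.


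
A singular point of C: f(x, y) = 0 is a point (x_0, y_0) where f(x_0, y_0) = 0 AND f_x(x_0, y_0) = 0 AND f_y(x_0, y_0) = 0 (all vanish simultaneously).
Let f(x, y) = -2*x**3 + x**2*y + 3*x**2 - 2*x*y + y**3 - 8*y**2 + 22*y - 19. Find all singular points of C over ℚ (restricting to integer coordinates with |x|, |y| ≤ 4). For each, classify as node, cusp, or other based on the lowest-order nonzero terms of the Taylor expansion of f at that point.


Singular points: {(1, 3)}; classification: cusp.

Compute partial derivatives:
  f_x = -6*x**2 + 2*x*y + 6*x - 2*y.
  f_y = x**2 - 2*x + 3*y**2 - 16*y + 22.
Scan x_0 ∈ {−4, ..., 4}. For each x_0, f_y(x_0, y) is a polynomial in y; find its integer roots y ∈ {−4, ..., 4}, then test f_x and f at those candidates.
  x = -4: f_y(-4, y) = 3*y**2 - 16*y + 46; no integer root y with |y| ≤ 4.
  x = -3: f_y(-3, y) = 3*y**2 - 16*y + 37; no integer root y with |y| ≤ 4.
  x = -2: f_y(-2, y) = 3*y**2 - 16*y + 30; no integer root y with |y| ≤ 4.
  x = -1: f_y(-1, y) = 3*y**2 - 16*y + 25; no integer root y with |y| ≤ 4.
  x = 0: f_y(0, y) = 3*y**2 - 16*y + 22; no integer root y with |y| ≤ 4.
  x = 1: f_y(1, y) = 3*y**2 - 16*y + 21; vanishes at y ∈ {3}. (1, 3): f_x = 0, f = 0 — SINGULAR.
  x = 2: f_y(2, y) = 3*y**2 - 16*y + 22; no integer root y with |y| ≤ 4.
  x = 3: f_y(3, y) = 3*y**2 - 16*y + 25; no integer root y with |y| ≤ 4.
  x = 4: f_y(4, y) = 3*y**2 - 16*y + 30; no integer root y with |y| ≤ 4.
Only singular point on the grid: (1, 3).
Classify: substitute x = 1 + u, y = 3 + v and expand: f = -2*u**3 + u**2*v + v**3 + v**2.
No constant or linear terms (consistent with a singular point). Quadratic part: v**2. Cubic part: -2*u**3 + u**2*v + v**3.
The quadratic part v**2 is a perfect square, so there is a single (double) tangent line v = 0, i.e. y = 3. Restricting the cubic part to that line (v = 0) leaves -2*u**3 ≠ 0, so f is not divisible by v and the branch is v² ≈ 2*u**3 to lowest order — this is a cusp.
Classification: cusp.


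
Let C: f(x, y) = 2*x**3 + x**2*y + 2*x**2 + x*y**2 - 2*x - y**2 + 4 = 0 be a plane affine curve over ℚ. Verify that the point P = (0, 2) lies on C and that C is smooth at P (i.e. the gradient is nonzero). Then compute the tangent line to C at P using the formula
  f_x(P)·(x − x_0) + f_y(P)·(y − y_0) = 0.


Tangent line at P: 2*x - 4*y + 8 = 0.

Step 1: f(0, 2) = 0, so P lies on C.
Step 2: partial derivatives
  f_x(x, y) = 6*x**2 + 2*x*y + 4*x + y**2 - 2, f_y(x, y) = x**2 + 2*x*y - 2*y.
  f_x(P) = 2, f_y(P) = -4 (gradient nonzero, so P is smooth).
Step 3: tangent line at P: 2·(x − 0) + -4·(y − 2) = 0.
Expanding: 2*x - 4*y + 8 = 0.


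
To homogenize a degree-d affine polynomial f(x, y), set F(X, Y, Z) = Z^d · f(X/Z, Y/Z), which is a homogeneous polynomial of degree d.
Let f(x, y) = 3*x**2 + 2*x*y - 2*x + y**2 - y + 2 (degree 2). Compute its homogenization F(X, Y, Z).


F(X, Y, Z) = 3*X**2 + 2*X*Y - 2*X*Z + Y**2 - Y*Z + 2*Z**2

deg(f) = 2.
Substitute x = X/Z, y = Y/Z into f, then multiply by Z^2.
  monomial 3·x^2·y^0 ↦ 3·X^2·Y^0·Z^0.
  monomial 2·x^1·y^1 ↦ 2·X^1·Y^1·Z^0.
  monomial -2·x^1·y^0 ↦ -2·X^1·Y^0·Z^1.
  monomial 1·x^0·y^2 ↦ 1·X^0·Y^2·Z^0.
  monomial -1·x^0·y^1 ↦ -1·X^0·Y^1·Z^1.
  monomial 2·x^0·y^0 ↦ 2·X^0·Y^0·Z^2.
Collecting: F(X, Y, Z) = 3*X**2 + 2*X*Y - 2*X*Z + Y**2 - Y*Z + 2*Z**2.


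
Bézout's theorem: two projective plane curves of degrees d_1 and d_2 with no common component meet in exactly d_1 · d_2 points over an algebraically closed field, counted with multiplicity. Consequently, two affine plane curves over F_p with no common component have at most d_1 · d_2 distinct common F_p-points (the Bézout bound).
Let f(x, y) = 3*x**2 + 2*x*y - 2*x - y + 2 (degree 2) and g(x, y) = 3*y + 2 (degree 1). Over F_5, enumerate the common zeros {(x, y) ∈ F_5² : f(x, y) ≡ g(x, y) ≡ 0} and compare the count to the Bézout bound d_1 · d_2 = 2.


Common zeros: ∅; count = 0; Bézout bound = 2.

deg(f) = 2, deg(g) = 1, so Bézout bound = 2.
Scan x ∈ F_5. For each x, list the y ∈ F_5 with f(x, y) ≡ 0 and those with g(x, y) ≡ 0 (mod 5); the common zeros in that column are the intersection.
  x = 0: f ≡ 0 at y ∈ {2}; g ≡ 0 at y ∈ {1}; common: ∅.
  x = 1: f ≡ 0 at y ∈ {2}; g ≡ 0 at y ∈ {1}; common: ∅.
  x = 2: f ≡ 0 at y ∈ {0}; g ≡ 0 at y ∈ {1}; common: ∅.
  x = 3: f ≡ 0 at y ∈ ∅; g ≡ 0 at y ∈ {1}; common: ∅.
  x = 4: f ≡ 0 at y ∈ {4}; g ≡ 0 at y ∈ {1}; common: ∅.
Collecting: common zeros = ∅, so the count is 0.
Comparison with the Bézout bound: 0 ≤ 2 = deg(f)·deg(g), as expected for curves with no common component (the affine F_5-count falls short of the bound because intersections may lie at infinity, over extension fields, or carry multiplicity).


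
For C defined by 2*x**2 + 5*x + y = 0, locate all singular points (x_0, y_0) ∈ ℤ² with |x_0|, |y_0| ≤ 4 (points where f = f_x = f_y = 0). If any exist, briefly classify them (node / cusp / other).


No singular points in the scanned grid; C is smooth there.

Compute partial derivatives:
  f_x = 4*x + 5.
  f_y = 1.
f_y = 1 is a nonzero constant, so f_y never vanishes: no point (x, y) can satisfy f = f_x = f_y = 0. In particular no (x, y) ∈ {−4, ..., 4}² is singular; the curve is smooth.


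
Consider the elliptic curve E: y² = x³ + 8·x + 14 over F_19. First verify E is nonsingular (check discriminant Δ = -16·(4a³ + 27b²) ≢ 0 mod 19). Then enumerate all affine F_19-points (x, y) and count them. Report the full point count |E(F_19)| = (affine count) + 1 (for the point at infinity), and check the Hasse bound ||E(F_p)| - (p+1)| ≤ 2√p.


Affine points = {(1, 2), (1, 17), (2, 0), (8, 1), (8, 18), (9, 6), (9, 13), (10, 7), (10, 12), (13, 4), (13, 15), (14, 1), (14, 18), (16, 1), (16, 18), (17, 3), (17, 16), (18, 9), (18, 10)}; affine count = 19; |E(F_19)| = 20.

Discriminant check: Δ ∝ 4a³ + 27b² = 4·8³ + 27·14² = 4·512 + 27·196 ≡ 6 (mod 19). Nonzero ⇒ E is nonsingular.
For each x ∈ F_19, compute rhs = x³ + 8·x + 14 mod 19, then count y ∈ F_19 with y² ≡ rhs.
  x = 0: rhs = 14, matching y values: none (0 points).
  x = 1: rhs = 4, matching y values: 2, 17 (2 points).
  x = 2: rhs = 0, matching y values: 0 (1 points).
  x = 3: rhs = 8, matching y values: none (0 points).
  x = 4: rhs = 15, matching y values: none (0 points).
  x = 5: rhs = 8, matching y values: none (0 points).
  x = 6: rhs = 12, matching y values: none (0 points).
  x = 7: rhs = 14, matching y values: none (0 points).
  x = 8: rhs = 1, matching y values: 1, 18 (2 points).
  x = 9: rhs = 17, matching y values: 6, 13 (2 points).
  x = 10: rhs = 11, matching y values: 7, 12 (2 points).
  x = 11: rhs = 8, matching y values: none (0 points).
  x = 12: rhs = 14, matching y values: none (0 points).
  x = 13: rhs = 16, matching y values: 4, 15 (2 points).
  x = 14: rhs = 1, matching y values: 1, 18 (2 points).
  x = 15: rhs = 13, matching y values: none (0 points).
  x = 16: rhs = 1, matching y values: 1, 18 (2 points).
  x = 17: rhs = 9, matching y values: 3, 16 (2 points).
  x = 18: rhs = 5, matching y values: 9, 10 (2 points).
Total affine count: 19.
Full point count |E(F_19)| = 19 + 1 = 20.
Hasse bound: |20 − (19+1)| = |0| = 0 ≤ 2√19 ≈ 8.7178 ✓.


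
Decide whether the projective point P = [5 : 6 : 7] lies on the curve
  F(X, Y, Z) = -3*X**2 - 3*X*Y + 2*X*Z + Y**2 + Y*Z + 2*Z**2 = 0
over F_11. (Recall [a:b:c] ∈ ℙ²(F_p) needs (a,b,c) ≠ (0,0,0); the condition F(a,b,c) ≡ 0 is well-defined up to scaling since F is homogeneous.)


F(5,6,7) ≡ 4 (mod 11); P is NOT on the curve.

Evaluate F(5, 6, 7) term-by-term (mod 11).
  -3*X**2 ↦ -3·25·1·1 = -75
  -3*X*Y ↦ -3·5·6·1 = -90
  2*X*Z ↦ 2·5·1·7 = 70
  Y**2 ↦ 1·1·36·1 = 36
  Y*Z ↦ 1·1·6·7 = 42
  2*Z**2 ↦ 2·1·1·49 = 98
Sum: F(5, 6, 7) = (-75) + (-90) + (70) + (36) + (42) + (98) = 81.
Reducing mod 11: 81 ≡ 4 (mod 11).
Since F(a, b, c) ≡ 4 ≠ 0 (mod 11), P does NOT lie on the curve.


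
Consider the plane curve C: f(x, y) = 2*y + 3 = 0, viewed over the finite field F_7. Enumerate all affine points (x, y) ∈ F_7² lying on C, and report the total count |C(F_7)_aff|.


Affine F_7-points: {(0, 2), (1, 2), (2, 2), (3, 2), (4, 2), (5, 2), (6, 2)}; count = 7.

For each of the 49 pairs (x, y) ∈ F_7², evaluate f(x, y) mod 7. Record the zeros.
  x = 0: [0↦3, 1↦5, 2↦0, 3↦2, 4↦4, 5↦6, 6↦1]  zeros at y ∈ {2}
  x = 1: [0↦3, 1↦5, 2↦0, 3↦2, 4↦4, 5↦6, 6↦1]  zeros at y ∈ {2}
  x = 2: [0↦3, 1↦5, 2↦0, 3↦2, 4↦4, 5↦6, 6↦1]  zeros at y ∈ {2}
  x = 3: [0↦3, 1↦5, 2↦0, 3↦2, 4↦4, 5↦6, 6↦1]  zeros at y ∈ {2}
  x = 4: [0↦3, 1↦5, 2↦0, 3↦2, 4↦4, 5↦6, 6↦1]  zeros at y ∈ {2}
  x = 5: [0↦3, 1↦5, 2↦0, 3↦2, 4↦4, 5↦6, 6↦1]  zeros at y ∈ {2}
  x = 6: [0↦3, 1↦5, 2↦0, 3↦2, 4↦4, 5↦6, 6↦1]  zeros at y ∈ {2}
Collecting zeros: affine points = {(0, 2), (1, 2), (2, 2), (3, 2), (4, 2), (5, 2), (6, 2)}.
Total count |C(F_7)_aff| = 7.


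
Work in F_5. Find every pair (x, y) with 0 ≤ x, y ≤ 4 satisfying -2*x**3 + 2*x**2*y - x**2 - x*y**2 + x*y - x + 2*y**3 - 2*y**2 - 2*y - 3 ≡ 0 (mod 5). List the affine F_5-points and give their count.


Affine F_5-points: {(0, 1), (0, 4), (2, 0), (3, 2), (3, 4)}; count = 5.

For each of the 25 pairs (x, y) ∈ F_5², evaluate f(x, y) mod 5. Record the zeros.
  x = 0: [0↦2, 1↦0, 2↦1, 3↦2, 4↦0]  zeros at y ∈ {1, 4}
  x = 1: [0↦3, 1↦3, 2↦4, 3↦3, 4↦2]  zeros at y ∈ ∅
  x = 2: [0↦0, 1↦1, 2↦1, 3↦2, 4↦1]  zeros at y ∈ {0}
  x = 3: [0↦1, 1↦2, 2↦0, 3↦2, 4↦0]  zeros at y ∈ {2, 4}
  x = 4: [0↦4, 1↦4, 2↦4, 3↦1, 4↦2]  zeros at y ∈ ∅
Collecting zeros: affine points = {(0, 1), (0, 4), (2, 0), (3, 2), (3, 4)}.
Total count |C(F_5)_aff| = 5.


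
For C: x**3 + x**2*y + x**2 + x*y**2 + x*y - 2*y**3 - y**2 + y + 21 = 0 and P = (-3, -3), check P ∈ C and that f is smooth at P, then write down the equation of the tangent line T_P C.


Tangent line at P: 45*x - 23*y + 66 = 0.

Step 1: f(-3, -3) = 0, so P lies on C.
Step 2: partial derivatives
  f_x(x, y) = 3*x**2 + 2*x*y + 2*x + y**2 + y, f_y(x, y) = x**2 + 2*x*y + x - 6*y**2 - 2*y + 1.
  f_x(P) = 45, f_y(P) = -23 (gradient nonzero, so P is smooth).
Step 3: tangent line at P: 45·(x − -3) + -23·(y − -3) = 0.
Expanding: 45*x - 23*y + 66 = 0.


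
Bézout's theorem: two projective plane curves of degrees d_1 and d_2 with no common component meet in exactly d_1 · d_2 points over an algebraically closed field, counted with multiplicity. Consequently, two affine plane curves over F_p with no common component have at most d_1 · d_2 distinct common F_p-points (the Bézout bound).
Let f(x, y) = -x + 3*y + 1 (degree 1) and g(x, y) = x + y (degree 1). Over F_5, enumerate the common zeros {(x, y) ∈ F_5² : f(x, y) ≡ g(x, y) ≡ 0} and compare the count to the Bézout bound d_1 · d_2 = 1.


Common zeros: {(4, 1)}; count = 1; Bézout bound = 1.

deg(f) = 1, deg(g) = 1, so Bézout bound = 1.
Scan x ∈ F_5. For each x, list the y ∈ F_5 with f(x, y) ≡ 0 and those with g(x, y) ≡ 0 (mod 5); the common zeros in that column are the intersection.
  x = 0: f ≡ 0 at y ∈ {3}; g ≡ 0 at y ∈ {0}; common: ∅.
  x = 1: f ≡ 0 at y ∈ {0}; g ≡ 0 at y ∈ {4}; common: ∅.
  x = 2: f ≡ 0 at y ∈ {2}; g ≡ 0 at y ∈ {3}; common: ∅.
  x = 3: f ≡ 0 at y ∈ {4}; g ≡ 0 at y ∈ {2}; common: ∅.
  x = 4: f ≡ 0 at y ∈ {1}; g ≡ 0 at y ∈ {1}; common: {1}.
Collecting: common zeros = {(4, 1)}, so the count is 1.
Comparison with the Bézout bound: 1 ≤ 1 = deg(f)·deg(g), as expected for curves with no common component (the bound is attained).
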